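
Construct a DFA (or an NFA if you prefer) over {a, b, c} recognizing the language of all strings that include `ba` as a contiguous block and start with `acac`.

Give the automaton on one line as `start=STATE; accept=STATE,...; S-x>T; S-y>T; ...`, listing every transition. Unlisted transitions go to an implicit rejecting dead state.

Handle the two conditions separately and then intersect. The first has 3 states tracking whether and how much of `ba` has been seen; the second has 6 states tracking whether the input so far still matches the prefix `acac`. A product state is a pair (one from each), accepting exactly when both do.
        a   b   c  
>  q0   q1  q2  q3 
   q1   q3  q2  q4 
   q2   q5  q2  q3 
   q3   q3  q2  q3 
   q4   q6  q2  q3 
   q5   q5  q5  q5 
   q6   q3  q2  q7 
   q7   q7  q8  q7 
   q8   q9  q8  q7 
 * q9   q9  q9  q9 
(> = start, * = accepting)

start=q0; accept=q9; q0-a>q1; q0-b>q2; q0-c>q3; q1-a>q3; q1-b>q2; q1-c>q4; q2-a>q5; q2-b>q2; q2-c>q3; q3-a>q3; q3-b>q2; q3-c>q3; q4-a>q6; q4-b>q2; q4-c>q3; q5-a>q5; q5-b>q5; q5-c>q5; q6-a>q3; q6-b>q2; q6-c>q7; q7-a>q7; q7-b>q8; q7-c>q7; q8-a>q9; q8-b>q8; q8-c>q7; q9-a>q9; q9-b>q9; q9-c>q9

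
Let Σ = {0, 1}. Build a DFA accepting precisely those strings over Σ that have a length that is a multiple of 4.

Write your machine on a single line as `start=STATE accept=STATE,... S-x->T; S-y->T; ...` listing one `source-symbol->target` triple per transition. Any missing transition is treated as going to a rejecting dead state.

Only the length mod 4 matters, so use a 4-cycle: from any state, every input symbol moves to the next state, wrapping D back to A. Mark A accepting.
With 4 states:
       0  1 
>* A   B  B 
   B   C  C 
   C   D  D 
   D   A  A 
(> = start, * = accepting)

start=A; accept=A; A-0->B; A-1->B; B-0->C; B-1->C; C-0->D; C-1->D; D-0->A; D-1->A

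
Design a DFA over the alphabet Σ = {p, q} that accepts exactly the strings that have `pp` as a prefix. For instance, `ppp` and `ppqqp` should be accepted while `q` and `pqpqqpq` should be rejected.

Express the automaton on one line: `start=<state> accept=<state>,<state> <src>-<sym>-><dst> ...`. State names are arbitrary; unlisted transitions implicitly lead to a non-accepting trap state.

Check the first 2 symbols one by one: A through B record how many have matched `pp` so far; any wrong symbol goes to the dead state D. After all 2 match we enter the accepting sink C.
4 states suffice.
       p  q 
>  A   B  D 
   B   C  D 
 * C   C  C 
   D   D  D 
(> = start, * = accepting)

start=A accept=C A-p->B A-q->D B-p->C B-q->D C-p->C C-q->C D-p->D D-q->D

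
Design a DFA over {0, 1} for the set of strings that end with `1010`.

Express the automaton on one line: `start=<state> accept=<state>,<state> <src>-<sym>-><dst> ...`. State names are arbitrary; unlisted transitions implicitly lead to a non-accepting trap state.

Let each state record the length of the longest suffix of the input read so far that is also a prefix of `1010`. B means the last symbol is `1`; C means the last 2 symbols are `10`; D means the last 3 symbols are `101`; E means the last 4 symbols are `1010`. Accept only at E, where the string currently ends in `1010`.
       0  1 
>  A   A  B 
   B   C  B 
   C   A  D 
   D   E  B 
 * E   A  D 
(> = start, * = accepting)

start=A accept=E A-0->A A-1->B B-0->C B-1->B C-0->A C-1->D D-0->E D-1->B E-0->A E-1->D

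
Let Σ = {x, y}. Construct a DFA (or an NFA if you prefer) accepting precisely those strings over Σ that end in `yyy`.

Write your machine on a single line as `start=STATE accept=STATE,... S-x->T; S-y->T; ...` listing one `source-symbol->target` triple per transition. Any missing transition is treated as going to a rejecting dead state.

Remember how much of `yyy` the current input suffix matches. State A means no match yet; B means the last symbol is `y`; C means the last 2 symbols are `yy`; D means the last 3 symbols are `yyy`. Only D accepts. On a mismatch, fall back to the longest proper suffix that is still a prefix of `yyy`.
       x  y 
>  A   A  B 
   B   A  C 
   C   A  D 
 * D   A  D 
(> = start, * = accepting)

start=A; accept=D; A-x->A; A-y->B; B-x->A; B-y->C; C-x->A; C-y->D; D-x->A; D-y->D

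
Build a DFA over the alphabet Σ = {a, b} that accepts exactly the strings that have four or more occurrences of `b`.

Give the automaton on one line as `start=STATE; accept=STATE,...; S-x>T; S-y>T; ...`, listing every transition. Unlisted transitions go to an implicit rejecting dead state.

start=s0; accept=s4,s5; s0-a>s0; s0-b>s1; s1-a>s1; s1-b>s2; s2-a>s2; s2-b>s3; s3-a>s3; s3-b>s4; s4-a>s4; s4-b>s5; s5-a>s5; s5-b>s5

Count `b`s, saturating at 5: states s0 through s4 mean 0 through 4 `b`s seen; s5 means more than 4. Each `b` increments (capped at s5); other symbols loop. Accept from {s4, s5}.
A 6-state machine:
        a   b  
>  s0   s0  s1 
   s1   s1  s2 
   s2   s2  s3 
   s3   s3  s4 
 * s4   s4  s5 
 * s5   s5  s5 
(> = start, * = accepting)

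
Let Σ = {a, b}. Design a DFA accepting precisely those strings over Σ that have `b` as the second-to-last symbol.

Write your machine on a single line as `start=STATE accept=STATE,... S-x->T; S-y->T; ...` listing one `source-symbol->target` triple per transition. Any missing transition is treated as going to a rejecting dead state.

Because acceptance depends on a position counted from the end, the machine has to buffer the most recent 2 symbols. Make each state the string of the last up-to-2 symbols read; on input `x` shift the window left and append `x`. Accept when the buffered window has length 2 and begins with `b`.
A 7-state machine:
        a   b  
>  q0   q1  q2 
   q1   q3  q4 
   q2   q5  q6 
   q3   q3  q4 
   q4   q5  q6 
 * q5   q3  q4 
 * q6   q5  q6 
(> = start, * = accepting)

start=q0; accept=q5,q6; q0-a->q1; q0-b->q2; q1-a->q3; q1-b->q4; q2-a->q5; q2-b->q6; q3-a->q3; q3-b->q4; q4-a->q5; q4-b->q6; q5-a->q3; q5-b->q4; q6-a->q5; q6-b->q6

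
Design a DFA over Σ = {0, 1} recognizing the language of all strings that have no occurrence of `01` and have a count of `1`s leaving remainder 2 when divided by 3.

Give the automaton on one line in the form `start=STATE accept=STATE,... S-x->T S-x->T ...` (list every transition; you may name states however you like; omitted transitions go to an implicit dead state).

start=q0 accept=q3,q4 q0-0->q1 q0-1->q2 q1-0->q1 q1-1->q1 q2-0->q1 q2-1->q3 q3-0->q4 q3-1->q0 q4-0->q4 q4-1->q1

Run two small machines in parallel and take their product. The first has 3 states tracking partial matches of the forbidden pattern `01`; the second has 3 states tracking the count of `1`s modulo 3. A product state is a pair (one from each), accepting exactly when both do. Minimizing collapses redundant product states.
5 states suffice.
        0   1  
>  q0   q1  q2 
   q1   q1  q1 
   q2   q1  q3 
 * q3   q4  q0 
 * q4   q4  q1 
(> = start, * = accepting)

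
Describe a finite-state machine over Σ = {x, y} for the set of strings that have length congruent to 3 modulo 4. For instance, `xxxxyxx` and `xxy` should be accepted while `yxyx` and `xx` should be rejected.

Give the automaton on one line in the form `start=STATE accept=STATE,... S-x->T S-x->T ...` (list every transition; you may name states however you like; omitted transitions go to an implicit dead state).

Only the length mod 4 matters, so use a 4-cycle: from any state, every input symbol moves to the next state, wrapping q3 back to q0. Mark q3 accepting.
        x   y  
>  q0   q1  q1 
   q1   q2  q2 
   q2   q3  q3 
 * q3   q0  q0 
(> = start, * = accepting)

start=q0 accept=q3 q0-x->q1 q0-y->q1 q1-x->q2 q1-y->q2 q2-x->q3 q2-y->q3 q3-x->q0 q3-y->q0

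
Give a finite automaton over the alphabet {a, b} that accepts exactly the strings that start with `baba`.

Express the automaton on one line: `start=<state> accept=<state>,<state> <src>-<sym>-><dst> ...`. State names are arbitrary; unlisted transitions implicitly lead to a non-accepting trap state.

Walk along `baba` while the input agrees: from q0 take `b` to q1, and so on. Any deviation drops to the rejecting sink q5. Once q4 is reached the prefix is confirmed and every continuation is accepted.
6 states suffice.
        a   b  
>  q0   q5  q1 
   q1   q2  q5 
   q2   q5  q3 
   q3   q4  q5 
 * q4   q4  q4 
   q5   q5  q5 
(> = start, * = accepting)

start=q0 accept=q4 q0-a->q5 q0-b->q1 q1-a->q2 q1-b->q5 q2-a->q5 q2-b->q3 q3-a->q4 q3-b->q5 q4-a->q4 q4-b->q4 q5-a->q5 q5-b->q5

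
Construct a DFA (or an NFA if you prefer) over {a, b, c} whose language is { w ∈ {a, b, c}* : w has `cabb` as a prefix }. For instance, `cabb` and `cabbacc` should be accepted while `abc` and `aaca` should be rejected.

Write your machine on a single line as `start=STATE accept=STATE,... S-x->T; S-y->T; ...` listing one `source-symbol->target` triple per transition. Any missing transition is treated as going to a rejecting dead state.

Walk along `cabb` while the input agrees: from q0 take `c` to q1, and so on. Any deviation drops to the rejecting sink q5. Once q4 is reached the prefix is confirmed and every continuation is accepted.
A 6-state machine:
        a   b   c  
>  q0   q5  q5  q1 
   q1   q2  q5  q5 
   q2   q5  q3  q5 
   q3   q5  q4  q5 
 * q4   q4  q4  q4 
   q5   q5  q5  q5 
(> = start, * = accepting)

start=q0; accept=q4; q0-a->q5; q0-b->q5; q0-c->q1; q1-a->q2; q1-b->q5; q1-c->q5; q2-a->q5; q2-b->q3; q2-c->q5; q3-a->q5; q3-b->q4; q3-c->q5; q4-a->q4; q4-b->q4; q4-c->q4; q5-a->q5; q5-b->q5; q5-c->q5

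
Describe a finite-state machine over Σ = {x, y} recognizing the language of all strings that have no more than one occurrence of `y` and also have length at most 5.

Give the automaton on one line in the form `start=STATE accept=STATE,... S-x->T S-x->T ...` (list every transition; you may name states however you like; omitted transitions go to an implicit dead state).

start=s0 accept=s0,s1,s2,s3,s4,s6,s7,s8,s9,s10 s0-x->s1 s0-y->s2 s1-x->s3 s1-y->s4 s2-x->s4 s2-y->s5 s3-x->s6 s3-y->s7 s4-x->s7 s4-y->s5 s5-x->s5 s5-y->s5 s6-x->s8 s6-y->s9 s7-x->s9 s7-y->s5 s8-x->s10 s8-y->s10 s9-x->s10 s9-y->s5 s10-x->s5 s10-y->s5

Handle the two conditions separately and then intersect. The first has 3 states tracking the count of `y`s, saturating at 2; the second has 7 states tracking the input length, saturating at 6. A product state is a pair (one from each), accepting exactly when both do. After merging equivalent states the machine shrinks.
With 11 states:
          x    y  
>* s0     s1   s2 
 * s1     s3   s4 
 * s2     s4   s5 
 * s3     s6   s7 
 * s4     s7   s5 
   s5     s5   s5 
 * s6     s8   s9 
 * s7     s9   s5 
 * s8    s10  s10 
 * s9    s10   s5 
 * s10    s5   s5 
(> = start, * = accepting)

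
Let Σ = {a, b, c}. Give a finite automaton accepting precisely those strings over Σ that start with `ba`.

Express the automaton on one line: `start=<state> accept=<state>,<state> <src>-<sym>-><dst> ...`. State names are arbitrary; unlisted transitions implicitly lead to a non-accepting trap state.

Check the first 2 symbols one by one: q0 through q1 record how many have matched `ba` so far; any wrong symbol goes to the dead state q3. After all 2 match we enter the accepting sink q2.
A 4-state machine:
        a   b   c  
>  q0   q3  q1  q3 
   q1   q2  q3  q3 
 * q2   q2  q2  q2 
   q3   q3  q3  q3 
(> = start, * = accepting)

start=q0 accept=q2 q0-a->q3 q0-b->q1 q0-c->q3 q1-a->q2 q1-b->q3 q1-c->q3 q2-a->q2 q2-b->q2 q2-c->q2 q3-a->q3 q3-b->q3 q3-c->q3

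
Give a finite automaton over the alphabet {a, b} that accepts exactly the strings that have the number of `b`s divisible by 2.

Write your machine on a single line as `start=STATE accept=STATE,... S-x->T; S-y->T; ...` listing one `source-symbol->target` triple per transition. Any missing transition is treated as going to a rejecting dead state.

start=q0; accept=q0; q0-a->q0; q0-b->q1; q1-a->q1; q1-b->q0

Keep the running count of `b`s modulo 2: each `b` advances along the cycle q0 → q1 → q0 while other symbols loop. Accept at q0.
A 2-state machine:
        a   b  
>* q0   q0  q1 
   q1   q1  q0 
(> = start, * = accepting)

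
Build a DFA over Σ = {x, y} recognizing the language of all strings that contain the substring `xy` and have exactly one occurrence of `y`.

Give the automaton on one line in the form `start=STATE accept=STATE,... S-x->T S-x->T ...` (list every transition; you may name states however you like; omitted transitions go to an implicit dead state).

Handle the two conditions separately and then intersect. The first has 3 states tracking whether and how much of `xy` has been seen; the second has 3 states tracking the count of `y`s, saturating at 2. A product state is a pair (one from each), accepting exactly when both do.
8 states suffice.
        x   y  
>  s0   s1  s2 
   s1   s1  s3 
   s2   s4  s5 
 * s3   s3  s6 
   s4   s4  s6 
   s5   s7  s5 
   s6   s6  s6 
   s7   s7  s6 
(> = start, * = accepting)

start=s0 accept=s3 s0-x->s1 s0-y->s2 s1-x->s1 s1-y->s3 s2-x->s4 s2-y->s5 s3-x->s3 s3-y->s6 s4-x->s4 s4-y->s6 s5-x->s7 s5-y->s5 s6-x->s6 s6-y->s6 s7-x->s7 s7-y->s6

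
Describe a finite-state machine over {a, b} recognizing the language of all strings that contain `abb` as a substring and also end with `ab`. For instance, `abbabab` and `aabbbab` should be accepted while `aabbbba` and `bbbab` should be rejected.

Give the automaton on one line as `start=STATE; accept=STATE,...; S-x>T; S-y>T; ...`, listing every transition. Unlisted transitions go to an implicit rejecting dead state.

start=s0; accept=s5; s0-a>s1; s0-b>s0; s1-a>s1; s1-b>s2; s2-a>s1; s2-b>s3; s3-a>s4; s3-b>s3; s4-a>s4; s4-b>s5; s5-a>s4; s5-b>s3

Build one automaton per condition and run them in lockstep. One (4 states) tracks whether and how much of `abb` has been seen; the other (3 states) tracks how much of the suffix `ab` has currently been matched. Each combined state is a pair, one component from each; accept when both components accept.
        a   b  
>  s0   s1  s0 
   s1   s1  s2 
   s2   s1  s3 
   s3   s4  s3 
   s4   s4  s5 
 * s5   s4  s3 
(> = start, * = accepting)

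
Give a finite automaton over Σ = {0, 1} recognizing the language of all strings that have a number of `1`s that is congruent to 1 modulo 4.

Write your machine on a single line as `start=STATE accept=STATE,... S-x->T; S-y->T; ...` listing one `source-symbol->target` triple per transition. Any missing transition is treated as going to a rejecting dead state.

start=q0; accept=q1; q0-0->q0; q0-1->q1; q1-0->q1; q1-1->q2; q2-0->q2; q2-1->q3; q3-0->q3; q3-1->q0

Keep the running count of `1`s modulo 4: each `1` advances along the cycle q0 → q1 → q2 → q3 → q0 while other symbols loop. Accept at q1.
A 4-state machine:
        0   1  
>  q0   q0  q1 
 * q1   q1  q2 
   q2   q2  q3 
   q3   q3  q0 
(> = start, * = accepting)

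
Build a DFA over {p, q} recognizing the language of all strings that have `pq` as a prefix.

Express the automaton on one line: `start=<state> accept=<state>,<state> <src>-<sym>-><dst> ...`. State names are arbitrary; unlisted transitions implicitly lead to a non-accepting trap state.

start=S0 accept=S2 S0-p->S1 S0-q->S3 S1-p->S3 S1-q->S2 S2-p->S2 S2-q->S2 S3-p->S3 S3-q->S3

Check the first 2 symbols one by one: S0 through S1 record how many have matched `pq` so far; any wrong symbol goes to the dead state S3. After all 2 match we enter the accepting sink S2.
        p   q  
>  S0   S1  S3 
   S1   S3  S2 
 * S2   S2  S2 
   S3   S3  S3 
(> = start, * = accepting)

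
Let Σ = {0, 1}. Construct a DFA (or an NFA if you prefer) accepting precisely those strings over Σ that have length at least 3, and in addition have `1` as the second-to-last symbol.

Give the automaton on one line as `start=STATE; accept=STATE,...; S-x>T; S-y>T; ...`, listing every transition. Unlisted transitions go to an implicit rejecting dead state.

Build one automaton per condition and run them in lockstep. The first has 5 states tracking the input length, saturating at 4; the second has 7 states tracking the last 2 symbols read. A product state is a pair (one from each), accepting exactly when both do.
15 states suffice.
          0    1  
>  S0     S1   S2 
   S1     S3   S4 
   S2     S5   S6 
   S3     S7   S8 
   S4     S9  S10 
   S5     S7   S8 
   S6     S9  S10 
   S7    S11  S12 
   S8    S13  S14 
 * S9    S11  S12 
 * S10   S13  S14 
   S11   S11  S12 
   S12   S13  S14 
 * S13   S11  S12 
 * S14   S13  S14 
(> = start, * = accepting)

start=S0; accept=S9,S10,S13,S14; S0-0>S1; S0-1>S2; S1-0>S3; S1-1>S4; S2-0>S5; S2-1>S6; S3-0>S7; S3-1>S8; S4-0>S9; S4-1>S10; S5-0>S7; S5-1>S8; S6-0>S9; S6-1>S10; S7-0>S11; S7-1>S12; S8-0>S13; S8-1>S14; S9-0>S11; S9-1>S12; S10-0>S13; S10-1>S14; S11-0>S11; S11-1>S12; S12-0>S13; S12-1>S14; S13-0>S11; S13-1>S12; S14-0>S13; S14-1>S14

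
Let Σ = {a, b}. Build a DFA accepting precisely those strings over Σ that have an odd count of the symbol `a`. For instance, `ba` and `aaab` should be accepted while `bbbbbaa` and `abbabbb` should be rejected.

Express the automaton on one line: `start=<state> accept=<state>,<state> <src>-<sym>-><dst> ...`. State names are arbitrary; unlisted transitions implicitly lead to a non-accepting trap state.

start=s0 accept=s1 s0-a->s1 s0-b->s0 s1-a->s0 s1-b->s1

Keep the running count of `a`s modulo 2: each `a` advances along the cycle s0 → s1 → s0 while other symbols loop. Accept at s1.
A 2-state machine:
        a   b  
>  s0   s1  s0 
 * s1   s0  s1 
(> = start, * = accepting)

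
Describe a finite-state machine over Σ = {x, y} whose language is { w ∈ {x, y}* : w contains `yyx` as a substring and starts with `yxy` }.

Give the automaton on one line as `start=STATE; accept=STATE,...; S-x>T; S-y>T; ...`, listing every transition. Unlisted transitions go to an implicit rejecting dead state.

Run two small machines in parallel and take their product. The first has 4 states tracking whether and how much of `yyx` has been seen; the second has 5 states tracking whether the input so far still matches the prefix `yxy`. A product state is a pair (one from each), accepting exactly when both do. Minimizing collapses redundant product states.
8 states suffice.
        x   y  
>  q0   q1  q2 
   q1   q1  q1 
   q2   q3  q1 
   q3   q1  q4 
   q4   q5  q6 
   q5   q5  q4 
   q6   q7  q6 
 * q7   q7  q7 
(> = start, * = accepting)

start=q0; accept=q7; q0-x>q1; q0-y>q2; q1-x>q1; q1-y>q1; q2-x>q3; q2-y>q1; q3-x>q1; q3-y>q4; q4-x>q5; q4-y>q6; q5-x>q5; q5-y>q4; q6-x>q7; q6-y>q6; q7-x>q7; q7-y>q7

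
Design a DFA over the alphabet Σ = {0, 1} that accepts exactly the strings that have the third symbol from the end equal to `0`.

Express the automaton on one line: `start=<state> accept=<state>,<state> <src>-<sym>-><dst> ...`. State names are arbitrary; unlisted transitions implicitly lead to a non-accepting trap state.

Because acceptance depends on a position counted from the end, the machine has to buffer the most recent 3 symbols. Make each state the string of the last up-to-3 symbols read; on input `x` shift the window left and append `x`. Accept when the buffered window has length 3 and begins with `0`.
15 states suffice.
          0    1  
>  q0     q1   q2 
   q1     q3   q4 
   q2     q5   q6 
   q3     q7   q8 
   q4     q9  q10 
   q5    q11  q12 
   q6    q13  q14 
 * q7     q7   q8 
 * q8     q9  q10 
 * q9    q11  q12 
 * q10   q13  q14 
   q11    q7   q8 
   q12    q9  q10 
   q13   q11  q12 
   q14   q13  q14 
(> = start, * = accepting)

start=q0 accept=q7,q8,q9,q10 q0-0->q1 q0-1->q2 q1-0->q3 q1-1->q4 q2-0->q5 q2-1->q6 q3-0->q7 q3-1->q8 q4-0->q9 q4-1->q10 q5-0->q11 q5-1->q12 q6-0->q13 q6-1->q14 q7-0->q7 q7-1->q8 q8-0->q9 q8-1->q10 q9-0->q11 q9-1->q12 q10-0->q13 q10-1->q14 q11-0->q7 q11-1->q8 q12-0->q9 q12-1->q10 q13-0->q11 q13-1->q12 q14-0->q13 q14-1->q14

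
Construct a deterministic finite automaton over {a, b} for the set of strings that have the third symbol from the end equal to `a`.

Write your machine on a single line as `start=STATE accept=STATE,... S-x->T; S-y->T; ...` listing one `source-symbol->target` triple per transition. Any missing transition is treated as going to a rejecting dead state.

Because acceptance depends on a position counted from the end, the machine has to buffer the most recent 3 symbols. Make each state the string of the last up-to-3 symbols read; on input `x` shift the window left and append `x`. Accept when the buffered window has length 3 and begins with `a`.
          a    b  
>  S0     S1   S2 
   S1     S3   S4 
   S2     S5   S6 
   S3     S7   S8 
   S4     S9  S10 
   S5    S11  S12 
   S6    S13  S14 
 * S7     S7   S8 
 * S8     S9  S10 
 * S9    S11  S12 
 * S10   S13  S14 
   S11    S7   S8 
   S12    S9  S10 
   S13   S11  S12 
   S14   S13  S14 
(> = start, * = accepting)

start=S0; accept=S7,S8,S9,S10; S0-a->S1; S0-b->S2; S1-a->S3; S1-b->S4; S2-a->S5; S2-b->S6; S3-a->S7; S3-b->S8; S4-a->S9; S4-b->S10; S5-a->S11; S5-b->S12; S6-a->S13; S6-b->S14; S7-a->S7; S7-b->S8; S8-a->S9; S8-b->S10; S9-a->S11; S9-b->S12; S10-a->S13; S10-b->S14; S11-a->S7; S11-b->S8; S12-a->S9; S12-b->S10; S13-a->S11; S13-b->S12; S14-a->S13; S14-b->S14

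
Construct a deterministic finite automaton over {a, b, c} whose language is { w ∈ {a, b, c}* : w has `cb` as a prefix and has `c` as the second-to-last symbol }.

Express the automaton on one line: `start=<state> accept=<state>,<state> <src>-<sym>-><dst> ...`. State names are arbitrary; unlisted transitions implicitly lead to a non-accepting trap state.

Handle the two conditions separately and then intersect. The first has 4 states tracking whether the input so far still matches the prefix `cb`; the second has 13 states tracking the last 2 symbols read. A product state is a pair (one from each), accepting exactly when both do. Minimizing collapses redundant product states.
7 states suffice.
        a   b   c  
>  q0   q1  q1  q2 
   q1   q1  q1  q1 
   q2   q1  q3  q1 
 * q3   q4  q4  q5 
   q4   q4  q4  q5 
   q5   q3  q3  q6 
 * q6   q3  q3  q6 
(> = start, * = accepting)

start=q0 accept=q3,q6 q0-a->q1 q0-b->q1 q0-c->q2 q1-a->q1 q1-b->q1 q1-c->q1 q2-a->q1 q2-b->q3 q2-c->q1 q3-a->q4 q3-b->q4 q3-c->q5 q4-a->q4 q4-b->q4 q4-c->q5 q5-a->q3 q5-b->q3 q5-c->q6 q6-a->q3 q6-b->q3 q6-c->q6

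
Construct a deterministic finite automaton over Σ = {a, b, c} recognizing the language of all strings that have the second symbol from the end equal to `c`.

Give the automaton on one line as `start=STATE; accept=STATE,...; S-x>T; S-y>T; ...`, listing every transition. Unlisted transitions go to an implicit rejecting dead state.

A DFA must remember the last 2 symbols (since which symbol is second-to-last isn't known until the input ends). Use one state per possible window of the last ≤2 symbols; accept from those whose window starts with `c`.
With 13 states:
          a    b    c  
>  q0     q1   q2   q3 
   q1     q4   q5   q6 
   q2     q7   q8   q9 
   q3    q10  q11  q12 
   q4     q4   q5   q6 
   q5     q7   q8   q9 
   q6    q10  q11  q12 
   q7     q4   q5   q6 
   q8     q7   q8   q9 
   q9    q10  q11  q12 
 * q10    q4   q5   q6 
 * q11    q7   q8   q9 
 * q12   q10  q11  q12 
(> = start, * = accepting)

start=q0; accept=q10,q11,q12; q0-a>q1; q0-b>q2; q0-c>q3; q1-a>q4; q1-b>q5; q1-c>q6; q2-a>q7; q2-b>q8; q2-c>q9; q3-a>q10; q3-b>q11; q3-c>q12; q4-a>q4; q4-b>q5; q4-c>q6; q5-a>q7; q5-b>q8; q5-c>q9; q6-a>q10; q6-b>q11; q6-c>q12; q7-a>q4; q7-b>q5; q7-c>q6; q8-a>q7; q8-b>q8; q8-c>q9; q9-a>q10; q9-b>q11; q9-c>q12; q10-a>q4; q10-b>q5; q10-c>q6; q11-a>q7; q11-b>q8; q11-c>q9; q12-a>q10; q12-b>q11; q12-c>q12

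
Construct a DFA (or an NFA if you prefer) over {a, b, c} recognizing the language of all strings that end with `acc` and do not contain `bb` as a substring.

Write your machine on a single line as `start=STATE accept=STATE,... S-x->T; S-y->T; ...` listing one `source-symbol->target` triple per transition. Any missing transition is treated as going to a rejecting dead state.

start=s0; accept=s5; s0-a->s1; s0-b->s2; s0-c->s0; s1-a->s1; s1-b->s2; s1-c->s3; s2-a->s1; s2-b->s4; s2-c->s0; s3-a->s1; s3-b->s2; s3-c->s5; s4-a->s4; s4-b->s4; s4-c->s4; s5-a->s1; s5-b->s2; s5-c->s0

Build one automaton per condition and run them in lockstep. One (4 states) tracks how much of the suffix `acc` has currently been matched; the other (3 states) tracks partial matches of the forbidden pattern `bb`. Each combined state is a pair, one component from each; accept when both components accept. Equivalent product states are then merged.
A 6-state machine:
        a   b   c  
>  s0   s1  s2  s0 
   s1   s1  s2  s3 
   s2   s1  s4  s0 
   s3   s1  s2  s5 
   s4   s4  s4  s4 
 * s5   s1  s2  s0 
(> = start, * = accepting)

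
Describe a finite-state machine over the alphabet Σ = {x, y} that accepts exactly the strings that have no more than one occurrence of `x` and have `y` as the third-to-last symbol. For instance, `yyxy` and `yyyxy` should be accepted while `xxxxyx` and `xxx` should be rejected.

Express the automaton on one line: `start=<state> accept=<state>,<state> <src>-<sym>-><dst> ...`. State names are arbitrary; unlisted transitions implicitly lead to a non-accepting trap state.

start=q0 accept=q8,q9,q10,q11 q0-x->q1 q0-y->q2 q1-x->q3 q1-y->q4 q2-x->q5 q2-y->q6 q3-x->q3 q3-y->q3 q4-x->q3 q4-y->q7 q5-x->q3 q5-y->q8 q6-x->q9 q6-y->q10 q7-x->q3 q7-y->q11 q8-x->q3 q8-y->q7 q9-x->q3 q9-y->q8 q10-x->q9 q10-y->q10 q11-x->q3 q11-y->q11

Handle the two conditions separately and then intersect. The first has 3 states tracking the count of `x`s, saturating at 2; the second has 15 states tracking the last 3 symbols read. A product state is a pair (one from each), accepting exactly when both do. Minimizing collapses redundant product states.
12 states suffice.
          x    y  
>  q0     q1   q2 
   q1     q3   q4 
   q2     q5   q6 
   q3     q3   q3 
   q4     q3   q7 
   q5     q3   q8 
   q6     q9  q10 
   q7     q3  q11 
 * q8     q3   q7 
 * q9     q3   q8 
 * q10    q9  q10 
 * q11    q3  q11 
(> = start, * = accepting)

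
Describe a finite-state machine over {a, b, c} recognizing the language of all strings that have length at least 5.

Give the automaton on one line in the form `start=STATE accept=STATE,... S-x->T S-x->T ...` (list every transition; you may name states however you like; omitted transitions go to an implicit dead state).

start=s0 accept=s5,s6 s0-a->s1 s0-b->s1 s0-c->s1 s1-a->s2 s1-b->s2 s1-c->s2 s2-a->s3 s2-b->s3 s2-c->s3 s3-a->s4 s3-b->s4 s3-c->s4 s4-a->s5 s4-b->s5 s4-c->s5 s5-a->s6 s5-b->s6 s5-c->s6 s6-a->s6 s6-b->s6 s6-c->s6

Count input length up to 6: every symbol moves from s0 toward s6, which means 'more than 5' and absorbs. Accept from {s5, s6}.
7 states suffice.
        a   b   c  
>  s0   s1  s1  s1 
   s1   s2  s2  s2 
   s2   s3  s3  s3 
   s3   s4  s4  s4 
   s4   s5  s5  s5 
 * s5   s6  s6  s6 
 * s6   s6  s6  s6 
(> = start, * = accepting)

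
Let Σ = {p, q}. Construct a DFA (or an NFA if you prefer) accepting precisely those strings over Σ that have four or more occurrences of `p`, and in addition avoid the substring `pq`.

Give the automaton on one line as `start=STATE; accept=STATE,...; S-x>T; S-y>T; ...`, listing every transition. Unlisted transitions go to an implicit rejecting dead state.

Handle the two conditions separately and then intersect. One (6 states) tracks the count of `p`s, saturating at 5; the other (3 states) tracks partial matches of the forbidden pattern `pq`. Each combined state is a pair, one component from each; accept when both components accept.
       p  q 
>  A   B  A 
   B   C  D 
   C   E  F 
   D   F  D 
   E   G  H 
   F   H  F 
 * G   I  J 
   H   J  H 
 * I   I  K 
   J   K  J 
   K   K  K 
(> = start, * = accepting)

start=A; accept=G,I; A-p>B; A-q>A; B-p>C; B-q>D; C-p>E; C-q>F; D-p>F; D-q>D; E-p>G; E-q>H; F-p>H; F-q>F; G-p>I; G-q>J; H-p>J; H-q>H; I-p>I; I-q>K; J-p>K; J-q>J; K-p>K; K-q>K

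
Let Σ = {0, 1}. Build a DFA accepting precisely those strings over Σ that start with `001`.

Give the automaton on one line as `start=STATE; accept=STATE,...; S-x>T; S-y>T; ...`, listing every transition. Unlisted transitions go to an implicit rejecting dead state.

Check the first 3 symbols one by one: s0 through s2 record how many have matched `001` so far; any wrong symbol goes to the dead state s4. After all 3 match we enter the accepting sink s3.
With 5 states:
        0   1  
>  s0   s1  s4 
   s1   s2  s4 
   s2   s4  s3 
 * s3   s3  s3 
   s4   s4  s4 
(> = start, * = accepting)

start=s0; accept=s3; s0-0>s1; s0-1>s4; s1-0>s2; s1-1>s4; s2-0>s4; s2-1>s3; s3-0>s3; s3-1>s3; s4-0>s4; s4-1>s4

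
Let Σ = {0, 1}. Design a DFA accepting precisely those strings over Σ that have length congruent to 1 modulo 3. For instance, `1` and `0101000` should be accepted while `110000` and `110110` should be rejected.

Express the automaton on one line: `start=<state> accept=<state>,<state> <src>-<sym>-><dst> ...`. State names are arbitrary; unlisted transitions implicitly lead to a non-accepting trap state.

Count input length modulo 3: every symbol advances one step around the cycle q0 → q1 → q2 → q0. Accept at q1.
A 3-state machine:
        0   1  
>  q0   q1  q1 
 * q1   q2  q2 
   q2   q0  q0 
(> = start, * = accepting)

start=q0 accept=q1 q0-0->q1 q0-1->q1 q1-0->q2 q1-1->q2 q2-0->q0 q2-1->q0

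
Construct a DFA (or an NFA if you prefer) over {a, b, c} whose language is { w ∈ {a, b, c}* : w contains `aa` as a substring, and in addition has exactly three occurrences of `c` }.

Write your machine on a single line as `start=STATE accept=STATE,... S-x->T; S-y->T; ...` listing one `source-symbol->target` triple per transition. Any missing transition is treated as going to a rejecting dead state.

start=s0; accept=s12; s0-a->s1; s0-b->s0; s0-c->s2; s1-a->s3; s1-b->s0; s1-c->s2; s2-a->s4; s2-b->s2; s2-c->s5; s3-a->s3; s3-b->s3; s3-c->s6; s4-a->s6; s4-b->s2; s4-c->s5; s5-a->s7; s5-b->s5; s5-c->s8; s6-a->s6; s6-b->s6; s6-c->s9; s7-a->s9; s7-b->s5; s7-c->s8; s8-a->s10; s8-b->s8; s8-c->s11; s9-a->s9; s9-b->s9; s9-c->s12; s10-a->s12; s10-b->s8; s10-c->s11; s11-a->s13; s11-b->s11; s11-c->s11; s12-a->s12; s12-b->s12; s12-c->s14; s13-a->s14; s13-b->s11; s13-c->s11; s14-a->s14; s14-b->s14; s14-c->s14

Run two small machines in parallel and take their product. The first has 3 states tracking whether and how much of `aa` has been seen; the second has 5 states tracking the count of `c`s, saturating at 4. A product state is a pair (one from each), accepting exactly when both do.
With 15 states:
          a    b    c  
>  s0     s1   s0   s2 
   s1     s3   s0   s2 
   s2     s4   s2   s5 
   s3     s3   s3   s6 
   s4     s6   s2   s5 
   s5     s7   s5   s8 
   s6     s6   s6   s9 
   s7     s9   s5   s8 
   s8    s10   s8  s11 
   s9     s9   s9  s12 
   s10   s12   s8  s11 
   s11   s13  s11  s11 
 * s12   s12  s12  s14 
   s13   s14  s11  s11 
   s14   s14  s14  s14 
(> = start, * = accepting)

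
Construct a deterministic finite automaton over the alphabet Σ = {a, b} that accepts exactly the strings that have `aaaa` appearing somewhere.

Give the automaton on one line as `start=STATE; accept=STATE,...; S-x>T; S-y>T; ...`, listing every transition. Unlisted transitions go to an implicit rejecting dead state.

start=s0; accept=s4; s0-a>s1; s0-b>s0; s1-a>s2; s1-b>s0; s2-a>s3; s2-b>s0; s3-a>s4; s3-b>s0; s4-a>s4; s4-b>s4

Track how much of `aaaa` has been matched so far: state s0 is no progress, s4 is the absorbing accept state reached once `aaaa` has occurred. Intermediate states record partial matches; on a mismatch, fall back to the longest reusable overlap.
        a   b  
>  s0   s1  s0 
   s1   s2  s0 
   s2   s3  s0 
   s3   s4  s0 
 * s4   s4  s4 
(> = start, * = accepting)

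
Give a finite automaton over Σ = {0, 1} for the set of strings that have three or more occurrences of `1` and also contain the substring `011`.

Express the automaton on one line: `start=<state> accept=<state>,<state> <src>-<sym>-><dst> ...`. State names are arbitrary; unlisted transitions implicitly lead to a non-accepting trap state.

Handle the two conditions separately and then intersect. The first has 5 states tracking the count of `1`s, saturating at 4; the second has 4 states tracking whether and how much of `011` has been seen. A product state is a pair (one from each), accepting exactly when both do. After merging equivalent states the machine shrinks.
With 8 states:
        0   1  
>  s0   s1  s2 
   s1   s1  s3 
   s2   s4  s2 
   s3   s4  s5 
   s4   s4  s6 
   s5   s5  s7 
   s6   s4  s7 
 * s7   s7  s7 
(> = start, * = accepting)

start=s0 accept=s7 s0-0->s1 s0-1->s2 s1-0->s1 s1-1->s3 s2-0->s4 s2-1->s2 s3-0->s4 s3-1->s5 s4-0->s4 s4-1->s6 s5-0->s5 s5-1->s7 s6-0->s4 s6-1->s7 s7-0->s7 s7-1->s7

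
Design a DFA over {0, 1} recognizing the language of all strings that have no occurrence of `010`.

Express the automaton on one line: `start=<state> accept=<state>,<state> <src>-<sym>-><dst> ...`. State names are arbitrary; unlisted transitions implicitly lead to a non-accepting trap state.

start=q0 accept=q0,q1,q2 q0-0->q1 q0-1->q0 q1-0->q1 q1-1->q2 q2-0->q3 q2-1->q0 q3-0->q3 q3-1->q3

This is the complement of 'contains `010`'. Use the same substring-matching states — q0 through q3 holding how much of `010` has just been matched — but flip the accepting set: everything except the trap q3 accepts.
        0   1  
>* q0   q1  q0 
 * q1   q1  q2 
 * q2   q3  q0 
   q3   q3  q3 
(> = start, * = accepting)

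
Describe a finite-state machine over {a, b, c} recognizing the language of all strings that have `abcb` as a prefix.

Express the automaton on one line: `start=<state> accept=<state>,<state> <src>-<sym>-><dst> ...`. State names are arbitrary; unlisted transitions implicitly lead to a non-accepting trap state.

start=S0 accept=S4 S0-a->S1 S0-b->S5 S0-c->S5 S1-a->S5 S1-b->S2 S1-c->S5 S2-a->S5 S2-b->S5 S2-c->S3 S3-a->S5 S3-b->S4 S3-c->S5 S4-a->S4 S4-b->S4 S4-c->S4 S5-a->S5 S5-b->S5 S5-c->S5

Walk along `abcb` while the input agrees: from S0 take `a` to S1, and so on. Any deviation drops to the rejecting sink S5. Once S4 is reached the prefix is confirmed and every continuation is accepted.
A 6-state machine:
        a   b   c  
>  S0   S1  S5  S5 
   S1   S5  S2  S5 
   S2   S5  S5  S3 
   S3   S5  S4  S5 
 * S4   S4  S4  S4 
   S5   S5  S5  S5 
(> = start, * = accepting)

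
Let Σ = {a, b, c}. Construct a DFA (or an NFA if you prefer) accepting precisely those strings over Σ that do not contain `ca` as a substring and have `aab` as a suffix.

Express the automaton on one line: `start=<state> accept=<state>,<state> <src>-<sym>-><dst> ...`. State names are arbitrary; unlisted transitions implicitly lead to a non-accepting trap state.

start=q0 accept=q5 q0-a->q1 q0-b->q0 q0-c->q2 q1-a->q3 q1-b->q0 q1-c->q2 q2-a->q4 q2-b->q0 q2-c->q2 q3-a->q3 q3-b->q5 q3-c->q2 q4-a->q4 q4-b->q4 q4-c->q4 q5-a->q1 q5-b->q0 q5-c->q2

Handle the two conditions separately and then intersect. The first has 3 states tracking partial matches of the forbidden pattern `ca`; the second has 4 states tracking how much of the suffix `aab` has currently been matched. A product state is a pair (one from each), accepting exactly when both do. Minimizing collapses redundant product states.
6 states suffice.
        a   b   c  
>  q0   q1  q0  q2 
   q1   q3  q0  q2 
   q2   q4  q0  q2 
   q3   q3  q5  q2 
   q4   q4  q4  q4 
 * q5   q1  q0  q2 
(> = start, * = accepting)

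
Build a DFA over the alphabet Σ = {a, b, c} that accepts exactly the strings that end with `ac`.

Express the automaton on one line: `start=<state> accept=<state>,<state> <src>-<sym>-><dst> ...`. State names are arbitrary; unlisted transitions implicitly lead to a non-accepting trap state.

Let each state record the length of the longest suffix of the input read so far that is also a prefix of `ac`. S1 means the last symbol is `a`; S2 means the last 2 symbols are `ac`. Accept only at S2, where the string currently ends in `ac`.
        a   b   c  
>  S0   S1  S0  S0 
   S1   S1  S0  S2 
 * S2   S1  S0  S0 
(> = start, * = accepting)

start=S0 accept=S2 S0-a->S1 S0-b->S0 S0-c->S0 S1-a->S1 S1-b->S0 S1-c->S2 S2-a->S1 S2-b->S0 S2-c->S0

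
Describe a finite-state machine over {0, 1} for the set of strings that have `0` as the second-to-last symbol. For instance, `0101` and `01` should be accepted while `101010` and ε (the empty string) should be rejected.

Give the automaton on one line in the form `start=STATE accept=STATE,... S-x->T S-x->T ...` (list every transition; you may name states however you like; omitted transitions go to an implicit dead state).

start=q0 accept=q3,q4 q0-0->q1 q0-1->q2 q1-0->q3 q1-1->q4 q2-0->q5 q2-1->q6 q3-0->q3 q3-1->q4 q4-0->q5 q4-1->q6 q5-0->q3 q5-1->q4 q6-0->q5 q6-1->q6

A DFA must remember the last 2 symbols (since which symbol is second-to-last isn't known until the input ends). Use one state per possible window of the last ≤2 symbols; accept from those whose window starts with `0`.
        0   1  
>  q0   q1  q2 
   q1   q3  q4 
   q2   q5  q6 
 * q3   q3  q4 
 * q4   q5  q6 
   q5   q3  q4 
   q6   q5  q6 
(> = start, * = accepting)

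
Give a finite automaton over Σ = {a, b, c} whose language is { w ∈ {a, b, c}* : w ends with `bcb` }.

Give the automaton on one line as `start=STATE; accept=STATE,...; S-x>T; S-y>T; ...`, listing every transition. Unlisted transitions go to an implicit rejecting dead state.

Remember how much of `bcb` the current input suffix matches. State s0 means no match yet; s1 means the last symbol is `b`; s2 means the last 2 symbols are `bc`; s3 means the last 3 symbols are `bcb`. Only s3 accepts. On a mismatch, fall back to the longest proper suffix that is still a prefix of `bcb`.
        a   b   c  
>  s0   s0  s1  s0 
   s1   s0  s1  s2 
   s2   s0  s3  s0 
 * s3   s0  s1  s2 
(> = start, * = accepting)

start=s0; accept=s3; s0-a>s0; s0-b>s1; s0-c>s0; s1-a>s0; s1-b>s1; s1-c>s2; s2-a>s0; s2-b>s3; s2-c>s0; s3-a>s0; s3-b>s1; s3-c>s2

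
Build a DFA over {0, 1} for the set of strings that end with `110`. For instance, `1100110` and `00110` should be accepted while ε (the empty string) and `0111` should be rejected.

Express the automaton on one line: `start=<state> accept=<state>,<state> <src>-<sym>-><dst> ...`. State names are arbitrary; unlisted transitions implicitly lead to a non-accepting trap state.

Let each state record the length of the longest suffix of the input read so far that is also a prefix of `110`. q1 means the last symbol is `1`; q2 means the last 2 symbols are `11`; q3 means the last 3 symbols are `110`. Accept only at q3, where the string currently ends in `110`.
A 4-state machine:
        0   1  
>  q0   q0  q1 
   q1   q0  q2 
   q2   q3  q2 
 * q3   q0  q1 
(> = start, * = accepting)

start=q0 accept=q3 q0-0->q0 q0-1->q1 q1-0->q0 q1-1->q2 q2-0->q3 q2-1->q2 q3-0->q0 q3-1->q1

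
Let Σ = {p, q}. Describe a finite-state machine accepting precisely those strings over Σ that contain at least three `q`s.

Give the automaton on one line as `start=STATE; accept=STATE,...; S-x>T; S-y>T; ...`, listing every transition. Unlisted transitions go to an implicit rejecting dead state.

start=S0; accept=S3,S4; S0-p>S0; S0-q>S1; S1-p>S1; S1-q>S2; S2-p>S2; S2-q>S3; S3-p>S3; S3-q>S4; S4-p>S4; S4-q>S4

Only the number of `q`s matters, and only up to 4. Make a chain S0 → S1 → S2 → S3 → S4 advanced by each `q` (with S4 absorbing); every other symbol self-loops. The accepting set is {S3, S4}.
With 5 states:
        p   q  
>  S0   S0  S1 
   S1   S1  S2 
   S2   S2  S3 
 * S3   S3  S4 
 * S4   S4  S4 
(> = start, * = accepting)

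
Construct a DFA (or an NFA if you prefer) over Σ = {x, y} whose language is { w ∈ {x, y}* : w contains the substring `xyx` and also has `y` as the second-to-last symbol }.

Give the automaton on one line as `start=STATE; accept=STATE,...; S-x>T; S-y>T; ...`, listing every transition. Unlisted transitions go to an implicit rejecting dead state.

Build one automaton per condition and run them in lockstep. One (4 states) tracks whether and how much of `xyx` has been seen; the other (7 states) tracks the last 2 symbols read. Each combined state is a pair, one component from each; accept when both components accept. After merging equivalent states the machine shrinks.
A 7-state machine:
        x   y  
>  q0   q1  q0 
   q1   q1  q2 
   q2   q3  q0 
 * q3   q4  q5 
   q4   q4  q5 
   q5   q3  q6 
 * q6   q3  q6 
(> = start, * = accepting)

start=q0; accept=q3,q6; q0-x>q1; q0-y>q0; q1-x>q1; q1-y>q2; q2-x>q3; q2-y>q0; q3-x>q4; q3-y>q5; q4-x>q4; q4-y>q5; q5-x>q3; q5-y>q6; q6-x>q3; q6-y>q6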